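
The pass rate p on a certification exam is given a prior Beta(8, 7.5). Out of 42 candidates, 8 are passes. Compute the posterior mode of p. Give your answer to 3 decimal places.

Prior: Beta(8, 7.5).
Data: 8 successes in 42 trials. The binomial likelihood contributes p^8(1−p)^34, so the posterior is Beta(8+8, 7.5+34) = Beta(16, 41.5).
For Beta(a, b) with a, b > 1 the mode is (a−1)/(a+b−2) = 15/55.5 ≈ 0.270.

p̂_MAP = 0.270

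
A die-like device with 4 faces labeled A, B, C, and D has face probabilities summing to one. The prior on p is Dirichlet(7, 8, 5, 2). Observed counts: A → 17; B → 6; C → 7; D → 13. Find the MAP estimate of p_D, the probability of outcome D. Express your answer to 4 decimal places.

MAP estimate of p_D = 0.2295

The posterior is Dirichlet(αᵢ + nᵢ) = Dirichlet(24, 14, 12, 15).
For a Dirichlet(a₁,…,a_K) with all aᵢ > 1, the mode has j-th component (aⱼ − 1)/(Σaᵢ − K).
Here Σaᵢ = 65 and K = 4, so p_D = (15 − 1)/(65 − 4) = 14/61 ≈ 0.2295.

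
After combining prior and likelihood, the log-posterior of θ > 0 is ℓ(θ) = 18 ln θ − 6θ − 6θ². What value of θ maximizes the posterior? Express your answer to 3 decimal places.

θ̂_MAP = 1.000

ℓ'(θ) = 18/θ − 6 − 12θ. Setting this to zero and multiplying by θ: 12θ² + 6θ − 18 = 0.
θ = (−6 + √(6² + 4·12·18)) / (2·12) = (−6 + √900) / 24 = (−6 + 30)/24 = 1.
ℓ''(θ) = −18/θ² − 12 < 0, confirming a maximum.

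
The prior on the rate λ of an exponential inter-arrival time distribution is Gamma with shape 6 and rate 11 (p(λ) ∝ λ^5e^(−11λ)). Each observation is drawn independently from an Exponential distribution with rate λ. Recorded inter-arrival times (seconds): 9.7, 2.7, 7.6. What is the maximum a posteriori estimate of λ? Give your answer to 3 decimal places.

The Exponential(rate=λ) likelihood is ∝ λ^n e^(−λΣtᵢ). Here n = 3 and Σtᵢ = 9.7 + 2.7 + 7.6 = 20.
Posterior ∝ λ^5e^(−11λ) · λ^3e^(−20λ) = λ^8e^(−31λ), i.e. Gamma(9, 31).
Mode = (a−1)/b = 8/31 ≈ 0.258.

λ̂_MAP = 0.258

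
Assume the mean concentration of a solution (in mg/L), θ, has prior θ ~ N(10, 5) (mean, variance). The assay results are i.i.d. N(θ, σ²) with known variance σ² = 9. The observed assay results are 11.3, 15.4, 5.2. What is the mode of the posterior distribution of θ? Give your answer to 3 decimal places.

n = 3; x̄ = (11.3 + 15.4 + 5.2)/3 = 31.9/3 = 319/30 ≈ 10.6333.
For a Normal prior and Normal likelihood with known variance, the posterior is Normal; its mode equals its mean, the precision-weighted average.
Prior precision 1/σ₀² = 1/5 = 0.2; data precision n/σ² = 3/9 = 1/3.
θ̂ = (0.2·10 + (1/3)·(319/30)) / (0.2 + 1/3) = (499/90)/(8/15) = 499/48 ≈ 10.396.

θ̂_MAP = 10.396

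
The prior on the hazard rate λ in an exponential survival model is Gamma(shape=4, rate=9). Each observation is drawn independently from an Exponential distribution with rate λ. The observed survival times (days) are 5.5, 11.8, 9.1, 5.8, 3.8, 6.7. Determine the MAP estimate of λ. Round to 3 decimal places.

The Exponential(rate=λ) likelihood is ∝ λ^n e^(−λΣtᵢ). Here n = 6 and Σtᵢ = 5.5 + 11.8 + 9.1 + 5.8 + 3.8 + 6.7 = 42.7.
Posterior ∝ λ^3e^(−9λ) · λ^6e^(−42.7λ) = λ^9e^(−51.7λ), i.e. Gamma(10, 51.7).
Mode = (a−1)/b = 9/51.7 ≈ 0.174.

λ̂_MAP = 0.174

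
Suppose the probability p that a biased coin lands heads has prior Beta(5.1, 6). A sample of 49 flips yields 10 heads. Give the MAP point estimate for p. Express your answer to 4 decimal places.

Prior: Beta(5.1, 6).
Data: 10 successes in 49 trials. The binomial likelihood contributes p^10(1−p)^39, so the posterior is Beta(5.1+10, 6+39) = Beta(15.1, 45).
For Beta(a, b) with a, b > 1 the mode is (a−1)/(a+b−2) = 14.1/58.1 ≈ 0.2427.

p̂_MAP = 0.2427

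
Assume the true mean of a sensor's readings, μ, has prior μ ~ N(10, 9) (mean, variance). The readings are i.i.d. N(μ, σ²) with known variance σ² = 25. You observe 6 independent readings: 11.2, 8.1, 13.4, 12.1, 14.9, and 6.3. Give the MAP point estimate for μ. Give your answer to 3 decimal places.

μ̂_MAP = 10.684

n = 6; x̄ = (11.2 + 8.1 + 13.4 + 12.1 + 14.9 + 6.3)/6 = 66/6 = 11.
For a Normal prior and Normal likelihood with known variance, the posterior is Normal; its mode equals its mean, the precision-weighted average.
Prior precision 1/σ₀² = 1/9; data precision n/σ² = 6/25 = 0.24.
μ̂ = ((1/9)·10 + 0.24·11) / (1/9 + 0.24) = (844/225)/(79/225) = 844/79 ≈ 10.684.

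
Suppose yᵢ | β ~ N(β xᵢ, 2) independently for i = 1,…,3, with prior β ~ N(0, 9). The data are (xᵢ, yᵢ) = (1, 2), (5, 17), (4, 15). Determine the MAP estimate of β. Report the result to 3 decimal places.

β̂_MAP = 3.482

log p(β | y) = −Σ(yᵢ − βxᵢ)²/(2·2) − β²/(2·9) + const.
Setting the derivative to zero: Σxᵢ(yᵢ − βxᵢ)/2 − β/9 = 0, so β = Σxᵢyᵢ / (Σxᵢ² + σ²/τ²).
Σxᵢyᵢ = 1·2 + 5·17 + 4·15 = 147; Σxᵢ² = 42; σ²/τ² = 2/9.
β̂_MAP = 147 / (42 + 2/9) = 147/(380/9) = 1323/380 ≈ 3.482.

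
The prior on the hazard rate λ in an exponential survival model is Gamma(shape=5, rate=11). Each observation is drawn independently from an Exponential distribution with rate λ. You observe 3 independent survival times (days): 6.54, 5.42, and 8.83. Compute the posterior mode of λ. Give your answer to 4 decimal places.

The Exponential(rate=λ) likelihood is ∝ λ^n e^(−λΣtᵢ). Here n = 3 and Σtᵢ = 6.54 + 5.42 + 8.83 = 20.79.
Posterior ∝ λ^4e^(−11λ) · λ^3e^(−20.79λ) = λ^7e^(−31.79λ), i.e. Gamma(8, 31.79).
Mode = (a−1)/b = 7/31.79 ≈ 0.2202.

λ̂_MAP = 0.2202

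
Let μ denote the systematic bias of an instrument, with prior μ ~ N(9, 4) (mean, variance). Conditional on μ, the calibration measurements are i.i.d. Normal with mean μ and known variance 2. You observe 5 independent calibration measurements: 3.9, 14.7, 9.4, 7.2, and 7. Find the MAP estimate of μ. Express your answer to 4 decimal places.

μ̂_MAP = 8.4909

n = 5; x̄ = (3.9 + 14.7 + 9.4 + 7.2 + 7)/5 = 42.2/5 = 8.44.
For a Normal prior and Normal likelihood with known variance, the posterior is Normal; its mode equals its mean, the precision-weighted average.
Prior precision 1/σ₀² = 1/4 = 0.25; data precision n/σ² = 5/2 = 2.5.
μ̂ = (0.25·9 + 2.5·8.44) / (0.25 + 2.5) = 23.35/2.75 = 467/55 ≈ 8.4909.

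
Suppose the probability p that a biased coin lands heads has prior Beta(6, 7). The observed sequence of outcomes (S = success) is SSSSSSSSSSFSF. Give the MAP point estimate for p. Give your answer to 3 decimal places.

Prior: Beta(6, 7).
Data: 11 successes in 13 trials (from the sequence). The binomial likelihood contributes p^11(1−p)^2, so the posterior is Beta(6+11, 7+2) = Beta(17, 9).
For Beta(a, b) with a, b > 1 the mode is (a−1)/(a+b−2) = 16/24 ≈ 0.667.

p̂_MAP = 0.667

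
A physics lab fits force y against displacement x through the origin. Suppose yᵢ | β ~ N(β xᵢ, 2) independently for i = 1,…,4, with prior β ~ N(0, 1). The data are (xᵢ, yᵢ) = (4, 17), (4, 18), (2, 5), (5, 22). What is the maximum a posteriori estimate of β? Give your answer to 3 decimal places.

log p(β | y) = −Σ(yᵢ − βxᵢ)²/(2·2) − β²/(2·1) + const.
Setting the derivative to zero: Σxᵢ(yᵢ − βxᵢ)/2 − β/1 = 0, so β = Σxᵢyᵢ / (Σxᵢ² + σ²/τ²).
Σxᵢyᵢ = 4·17 + 4·18 + 2·5 + 5·22 = 260; Σxᵢ² = 61; σ²/τ² = 2.
β̂_MAP = 260 / (61 + 2) = 260/63 ≈ 4.127.

β̂_MAP = 4.127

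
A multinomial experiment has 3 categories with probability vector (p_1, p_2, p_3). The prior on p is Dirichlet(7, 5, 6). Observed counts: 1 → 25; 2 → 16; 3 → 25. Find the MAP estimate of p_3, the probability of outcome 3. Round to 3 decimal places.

The posterior is Dirichlet(αᵢ + nᵢ) = Dirichlet(32, 21, 31).
For a Dirichlet(a₁,…,a_K) with all aᵢ > 1, the mode has j-th component (aⱼ − 1)/(Σaᵢ − K).
Here Σaᵢ = 84 and K = 3, so p_3 = (31 − 1)/(84 − 3) = 30/81 ≈ 0.370.

MAP estimate: 0.370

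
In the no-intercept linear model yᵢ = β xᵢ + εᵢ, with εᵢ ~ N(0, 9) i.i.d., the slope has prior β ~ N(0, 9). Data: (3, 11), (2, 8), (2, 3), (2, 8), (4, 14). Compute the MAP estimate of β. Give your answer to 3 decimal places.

log p(β | y) = −Σ(yᵢ − βxᵢ)²/(2·9) − β²/(2·9) + const.
Setting the derivative to zero: Σxᵢ(yᵢ − βxᵢ)/9 − β/9 = 0, so β = Σxᵢyᵢ / (Σxᵢ² + σ²/τ²).
Σxᵢyᵢ = 3·11 + 2·8 + 2·3 + 2·8 + 4·14 = 127; Σxᵢ² = 37; σ²/τ² = 1.
β̂_MAP = 127 / (37 + 1) = 127/38 ≈ 3.342.

β̂_MAP = 3.342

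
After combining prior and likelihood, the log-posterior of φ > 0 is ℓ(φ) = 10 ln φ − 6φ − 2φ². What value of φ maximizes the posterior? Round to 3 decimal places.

φ̂_MAP = 1.000

ℓ'(φ) = 10/φ − 6 − 4φ. Setting this to zero and multiplying by φ: 4φ² + 6φ − 10 = 0.
φ = (−6 + √(6² + 4·4·10)) / (2·4) = (−6 + √196) / 8 = (−6 + 14)/8 = 1.
ℓ''(φ) = −10/φ² − 4 < 0, confirming a maximum.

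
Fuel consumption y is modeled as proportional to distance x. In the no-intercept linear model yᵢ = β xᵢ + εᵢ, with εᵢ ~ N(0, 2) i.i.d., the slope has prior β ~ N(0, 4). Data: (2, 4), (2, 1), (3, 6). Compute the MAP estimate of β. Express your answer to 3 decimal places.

β̂_MAP = 1.600

log p(β | y) = −Σ(yᵢ − βxᵢ)²/(2·2) − β²/(2·4) + const.
Setting the derivative to zero: Σxᵢ(yᵢ − βxᵢ)/2 − β/4 = 0, so β = Σxᵢyᵢ / (Σxᵢ² + σ²/τ²).
Σxᵢyᵢ = 2·4 + 2·1 + 3·6 = 28; Σxᵢ² = 17; σ²/τ² = 0.5.
β̂_MAP = 28 / (17 + 0.5) = 28/17.5 ≈ 1.600.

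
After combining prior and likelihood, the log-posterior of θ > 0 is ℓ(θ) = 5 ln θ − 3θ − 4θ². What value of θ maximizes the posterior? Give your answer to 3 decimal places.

ℓ'(θ) = 5/θ − 3 − 8θ. Setting this to zero and multiplying by θ: 8θ² + 3θ − 5 = 0.
θ = (−3 + √(3² + 4·8·5)) / (2·8) = (−3 + √169) / 16 = (−3 + 13)/16 = 5/8.
ℓ''(θ) = −5/θ² − 8 < 0, confirming a maximum.

θ̂_MAP = 0.625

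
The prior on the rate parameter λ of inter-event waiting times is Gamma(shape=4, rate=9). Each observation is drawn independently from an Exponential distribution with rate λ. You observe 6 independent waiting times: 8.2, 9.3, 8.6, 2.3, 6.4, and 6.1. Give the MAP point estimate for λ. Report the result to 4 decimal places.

The Exponential(rate=λ) likelihood is ∝ λ^n e^(−λΣtᵢ). Here n = 6 and Σtᵢ = 8.2 + 9.3 + 8.6 + 2.3 + 6.4 + 6.1 = 40.9.
Posterior ∝ λ^3e^(−9λ) · λ^6e^(−40.9λ) = λ^9e^(−49.9λ), i.e. Gamma(10, 49.9).
Mode = (a−1)/b = 9/49.9 ≈ 0.1804.

λ̂_MAP = 0.1804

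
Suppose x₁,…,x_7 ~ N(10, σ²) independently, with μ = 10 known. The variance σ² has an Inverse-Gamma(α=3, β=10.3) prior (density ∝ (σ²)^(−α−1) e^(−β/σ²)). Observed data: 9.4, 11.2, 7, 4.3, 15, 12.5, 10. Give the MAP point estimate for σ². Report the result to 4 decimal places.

σ̂²_MAP = 6.3427

Sum of squared deviations about the known mean: SS = (9.4−10)² + (11.2−10)² + (7−10)² + (4.3−10)² + (15−10)² + (12.5−10)² + (10−10)² = 74.54.
The Normal likelihood contributes (σ²)^(−n/2) exp(−SS/(2σ²)), so the posterior is Inverse-Gamma(α + n/2, β + SS/2) = Inverse-Gamma(6.5, 47.57).
The mode of Inverse-Gamma(a, b) is b/(a+1) = 47.57/7.5 ≈ 6.3427.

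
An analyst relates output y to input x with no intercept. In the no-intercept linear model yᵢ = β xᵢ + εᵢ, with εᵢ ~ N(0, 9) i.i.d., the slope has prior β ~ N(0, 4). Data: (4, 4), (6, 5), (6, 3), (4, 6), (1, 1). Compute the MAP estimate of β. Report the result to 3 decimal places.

log p(β | y) = −Σ(yᵢ − βxᵢ)²/(2·9) − β²/(2·4) + const.
Setting the derivative to zero: Σxᵢ(yᵢ − βxᵢ)/9 − β/4 = 0, so β = Σxᵢyᵢ / (Σxᵢ² + σ²/τ²).
Σxᵢyᵢ = 4·4 + 6·5 + 6·3 + 4·6 + 1·1 = 89; Σxᵢ² = 105; σ²/τ² = 2.25.
β̂_MAP = 89 / (105 + 2.25) = 89/107.25 ≈ 0.830.

β̂_MAP = 0.830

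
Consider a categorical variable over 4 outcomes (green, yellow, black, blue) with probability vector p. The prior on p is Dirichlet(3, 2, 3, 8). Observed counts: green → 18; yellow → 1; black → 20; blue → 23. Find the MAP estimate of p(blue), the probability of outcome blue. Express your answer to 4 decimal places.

The posterior is Dirichlet(αᵢ + nᵢ) = Dirichlet(21, 3, 23, 31).
For a Dirichlet(a₁,…,a_K) with all aᵢ > 1, the mode has j-th component (aⱼ − 1)/(Σaᵢ − K).
Here Σaᵢ = 78 and K = 4, so p(blue) = (31 − 1)/(78 − 4) = 30/74 ≈ 0.4054.

MAP estimate of p(blue) = 0.4054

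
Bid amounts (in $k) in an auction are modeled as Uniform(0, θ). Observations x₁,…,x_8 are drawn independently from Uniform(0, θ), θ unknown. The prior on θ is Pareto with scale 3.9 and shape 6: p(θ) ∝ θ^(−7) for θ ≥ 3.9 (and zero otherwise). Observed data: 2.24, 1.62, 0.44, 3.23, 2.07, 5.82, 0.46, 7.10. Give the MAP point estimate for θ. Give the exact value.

θ̂_MAP = 7.10

The Uniform(0, θ) likelihood is θ^(−n) for θ ≥ max(xᵢ), zero otherwise. Here max(xᵢ) = 7.10.
Posterior ∝ θ^(−7) · θ^(−8) = θ^(−15) on θ ≥ max(3.9, 7.10) = 7.10.
This density is strictly decreasing in θ, so the posterior mode lies at the lower boundary of the support.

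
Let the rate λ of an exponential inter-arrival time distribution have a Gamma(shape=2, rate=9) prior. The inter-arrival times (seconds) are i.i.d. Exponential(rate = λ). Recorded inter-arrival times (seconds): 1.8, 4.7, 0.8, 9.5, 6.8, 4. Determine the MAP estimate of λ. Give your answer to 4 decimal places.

The Exponential(rate=λ) likelihood is ∝ λ^n e^(−λΣtᵢ). Here n = 6 and Σtᵢ = 1.8 + 4.7 + 0.8 + 9.5 + 6.8 + 4 = 27.6.
Posterior ∝ λe^(−9λ) · λ^6e^(−27.6λ) = λ^7e^(−36.6λ), i.e. Gamma(8, 36.6).
Mode = (a−1)/b = 7/36.6 ≈ 0.1913.

λ̂_MAP = 0.1913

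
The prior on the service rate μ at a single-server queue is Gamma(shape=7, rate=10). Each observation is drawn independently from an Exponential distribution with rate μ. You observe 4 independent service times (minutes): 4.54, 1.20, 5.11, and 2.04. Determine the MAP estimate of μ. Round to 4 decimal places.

The Exponential(rate=μ) likelihood is ∝ μ^n e^(−μΣtᵢ). Here n = 4 and Σtᵢ = 4.54 + 1.20 + 5.11 + 2.04 = 12.89.
Posterior ∝ μ^6e^(−10μ) · μ^4e^(−12.89μ) = μ^10e^(−22.89μ), i.e. Gamma(11, 22.89).
Mode = (a−1)/b = 10/22.89 ≈ 0.4369.

μ̂_MAP = 0.4369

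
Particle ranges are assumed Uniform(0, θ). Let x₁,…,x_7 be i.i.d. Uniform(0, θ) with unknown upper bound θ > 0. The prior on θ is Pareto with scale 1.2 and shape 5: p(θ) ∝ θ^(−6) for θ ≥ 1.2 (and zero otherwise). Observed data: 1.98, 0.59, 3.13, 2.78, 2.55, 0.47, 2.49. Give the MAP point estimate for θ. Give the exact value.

θ̂_MAP = 3.13

The Uniform(0, θ) likelihood is θ^(−n) for θ ≥ max(xᵢ), zero otherwise. Here max(xᵢ) = 3.13.
Posterior ∝ θ^(−6) · θ^(−7) = θ^(−13) on θ ≥ max(1.2, 3.13) = 3.13.
This density is strictly decreasing in θ, so the posterior mode lies at the lower boundary of the support.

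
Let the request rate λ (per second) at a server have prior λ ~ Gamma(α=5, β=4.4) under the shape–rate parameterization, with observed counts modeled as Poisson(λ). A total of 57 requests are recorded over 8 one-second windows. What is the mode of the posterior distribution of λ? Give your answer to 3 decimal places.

λ̂_MAP = 4.919

Σxᵢ = 57, n = 8.
Posterior ∝ λ^4e^(−4.4λ) · λ^57e^(−8λ) = λ^61e^(−12.4λ), i.e. Gamma(shape=62, rate=12.4).
The mode of a Gamma(a, b) with a ≥ 1 (shape–rate) is (a−1)/b = 61/12.4 ≈ 4.919.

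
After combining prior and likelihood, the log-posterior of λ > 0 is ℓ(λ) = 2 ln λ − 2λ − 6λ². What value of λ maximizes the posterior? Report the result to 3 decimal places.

ℓ'(λ) = 2/λ − 2 − 12λ. Setting this to zero and multiplying by λ: 12λ² + 2λ − 2 = 0.
λ = (−2 + √(2² + 4·12·2)) / (2·12) = (−2 + √100) / 24 = (−2 + 10)/24 = 1/3.
ℓ''(λ) = −2/λ² − 12 < 0, confirming a maximum.

λ̂_MAP = 0.333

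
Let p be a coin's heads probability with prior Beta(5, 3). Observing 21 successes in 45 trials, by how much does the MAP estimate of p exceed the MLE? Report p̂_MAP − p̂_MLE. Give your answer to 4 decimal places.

MAP − MLE = 0.0235

Posterior is Beta(26, 27); MAP = (26−1)/(53−2) = 25/51 ≈ 0.49020.
MLE ignores the prior: p̂_MLE = k/n = 21/45 ≈ 0.46667.
Difference = 25/51 − 21/45 = 2/85 ≈ 0.0235.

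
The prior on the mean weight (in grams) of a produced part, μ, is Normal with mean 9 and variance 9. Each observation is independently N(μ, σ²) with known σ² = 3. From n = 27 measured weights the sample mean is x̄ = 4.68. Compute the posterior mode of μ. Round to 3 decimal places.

μ̂_MAP = 4.733

n = 27, x̄ = 4.68.
For a Normal prior and Normal likelihood with known variance, the posterior is Normal; its mode equals its mean, the precision-weighted average.
Prior precision 1/σ₀² = 1/9; data precision n/σ² = 27/3 = 9.
μ̂ = ((1/9)·9 + 9·4.68) / (1/9 + 9) = 43.12/(82/9) = 4851/1025 ≈ 4.733.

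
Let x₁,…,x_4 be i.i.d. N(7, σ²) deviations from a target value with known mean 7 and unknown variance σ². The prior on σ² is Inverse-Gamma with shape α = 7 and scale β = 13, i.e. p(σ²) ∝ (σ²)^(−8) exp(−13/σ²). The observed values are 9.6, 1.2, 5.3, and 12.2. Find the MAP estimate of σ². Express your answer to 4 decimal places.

Sum of squared deviations about the known mean: SS = (9.6−7)² + (1.2−7)² + (5.3−7)² + (12.2−7)² = 70.33.
The Normal likelihood contributes (σ²)^(−n/2) exp(−SS/(2σ²)), so the posterior is Inverse-Gamma(α + n/2, β + SS/2) = Inverse-Gamma(9, 48.165).
The mode of Inverse-Gamma(a, b) is b/(a+1) = 48.165/10 ≈ 4.8165.

σ̂²_MAP = 4.8165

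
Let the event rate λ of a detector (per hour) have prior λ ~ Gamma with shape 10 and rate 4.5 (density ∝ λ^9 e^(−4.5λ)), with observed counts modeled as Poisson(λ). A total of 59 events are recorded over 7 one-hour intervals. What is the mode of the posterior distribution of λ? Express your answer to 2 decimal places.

λ̂_MAP = 5.91

Σxᵢ = 59, n = 7.
Posterior ∝ λ^9e^(−4.5λ) · λ^59e^(−7λ) = λ^68e^(−11.5λ), i.e. Gamma(shape=69, rate=11.5).
The mode of a Gamma(a, b) with a ≥ 1 (shape–rate) is (a−1)/b = 68/11.5 ≈ 5.91.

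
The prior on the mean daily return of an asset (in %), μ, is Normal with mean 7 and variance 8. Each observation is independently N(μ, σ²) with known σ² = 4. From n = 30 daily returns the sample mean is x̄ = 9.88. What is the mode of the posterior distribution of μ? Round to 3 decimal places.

μ̂_MAP = 9.833

n = 30, x̄ = 9.88.
For a Normal prior and Normal likelihood with known variance, the posterior is Normal; its mode equals its mean, the precision-weighted average.
Prior precision 1/σ₀² = 1/8 = 0.125; data precision n/σ² = 30/4 = 7.5.
μ̂ = (0.125·7 + 7.5·9.88) / (0.125 + 7.5) = 74.975/7.625 = 2999/305 ≈ 9.833.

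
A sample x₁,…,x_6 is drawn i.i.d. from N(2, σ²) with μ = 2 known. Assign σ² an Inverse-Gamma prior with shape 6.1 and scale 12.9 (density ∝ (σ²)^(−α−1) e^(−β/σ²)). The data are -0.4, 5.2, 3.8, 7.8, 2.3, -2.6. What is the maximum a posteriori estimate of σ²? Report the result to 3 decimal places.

σ̂²_MAP = 4.947

Sum of squared deviations about the known mean: SS = (-0.4−2)² + (5.2−2)² + (3.8−2)² + (7.8−2)² + (2.3−2)² + (-2.6−2)² = 74.13.
The Normal likelihood contributes (σ²)^(−n/2) exp(−SS/(2σ²)), so the posterior is Inverse-Gamma(α + n/2, β + SS/2) = Inverse-Gamma(9.1, 49.965).
The mode of Inverse-Gamma(a, b) is b/(a+1) = 49.965/10.1 ≈ 4.947.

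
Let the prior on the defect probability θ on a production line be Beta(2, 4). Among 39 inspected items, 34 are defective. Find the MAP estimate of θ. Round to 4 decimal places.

θ̂_MAP = 0.8140

Prior: Beta(2, 4).
Data: 34 successes in 39 trials. The binomial likelihood contributes θ^34(1−θ)^5, so the posterior is Beta(2+34, 4+5) = Beta(36, 9).
For Beta(a, b) with a, b > 1 the mode is (a−1)/(a+b−2) = 35/43 ≈ 0.8140.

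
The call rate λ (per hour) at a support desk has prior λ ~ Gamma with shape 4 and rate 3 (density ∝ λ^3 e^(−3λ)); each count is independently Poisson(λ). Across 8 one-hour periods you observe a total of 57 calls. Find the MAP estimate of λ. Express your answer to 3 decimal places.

λ̂_MAP = 5.455

Σxᵢ = 57, n = 8.
Posterior ∝ λ^3e^(−3λ) · λ^57e^(−8λ) = λ^60e^(−11λ), i.e. Gamma(shape=61, rate=11).
The mode of a Gamma(a, b) with a ≥ 1 (shape–rate) is (a−1)/b = 60/11 ≈ 5.455.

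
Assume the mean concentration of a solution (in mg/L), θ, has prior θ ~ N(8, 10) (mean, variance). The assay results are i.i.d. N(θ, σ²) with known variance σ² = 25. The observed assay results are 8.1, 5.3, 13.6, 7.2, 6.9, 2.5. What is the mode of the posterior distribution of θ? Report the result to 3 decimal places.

θ̂_MAP = 7.482

n = 6; x̄ = (8.1 + 5.3 + 13.6 + 7.2 + 6.9 + 2.5)/6 = 43.6/6 = 109/15 ≈ 7.2667.
For a Normal prior and Normal likelihood with known variance, the posterior is Normal; its mode equals its mean, the precision-weighted average.
Prior precision 1/σ₀² = 1/10 = 0.1; data precision n/σ² = 6/25 = 0.24.
θ̂ = (0.1·8 + 0.24·(109/15)) / (0.1 + 0.24) = 2.544/0.34 = 636/85 ≈ 7.482.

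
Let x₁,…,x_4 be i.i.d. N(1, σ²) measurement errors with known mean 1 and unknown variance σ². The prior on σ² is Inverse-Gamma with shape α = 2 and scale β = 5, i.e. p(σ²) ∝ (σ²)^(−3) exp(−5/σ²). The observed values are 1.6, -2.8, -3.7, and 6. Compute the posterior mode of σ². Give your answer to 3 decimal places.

σ̂²_MAP = 7.189

Sum of squared deviations about the known mean: SS = (1.6−1)² + (-2.8−1)² + (-3.7−1)² + (6−1)² = 61.89.
The Normal likelihood contributes (σ²)^(−n/2) exp(−SS/(2σ²)), so the posterior is Inverse-Gamma(α + n/2, β + SS/2) = Inverse-Gamma(4, 35.945).
The mode of Inverse-Gamma(a, b) is b/(a+1) = 35.945/5 ≈ 7.189.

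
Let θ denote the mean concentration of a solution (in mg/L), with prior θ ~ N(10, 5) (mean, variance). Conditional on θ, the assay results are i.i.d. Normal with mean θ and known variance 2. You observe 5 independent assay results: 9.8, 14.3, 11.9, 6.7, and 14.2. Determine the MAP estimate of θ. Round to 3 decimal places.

n = 5; x̄ = (9.8 + 14.3 + 11.9 + 6.7 + 14.2)/5 = 56.9/5 = 11.38.
For a Normal prior and Normal likelihood with known variance, the posterior is Normal; its mode equals its mean, the precision-weighted average.
Prior precision 1/σ₀² = 1/5 = 0.2; data precision n/σ² = 5/2 = 2.5.
θ̂ = (0.2·10 + 2.5·11.38) / (0.2 + 2.5) = 30.45/2.7 = 203/18 ≈ 11.278.

θ̂_MAP = 11.278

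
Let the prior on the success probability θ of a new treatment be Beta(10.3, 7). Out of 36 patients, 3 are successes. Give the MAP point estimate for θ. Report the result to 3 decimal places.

θ̂_MAP = 0.240

Prior: Beta(10.3, 7).
Data: 3 successes in 36 trials. The binomial likelihood contributes θ^3(1−θ)^33, so the posterior is Beta(10.3+3, 7+33) = Beta(13.3, 40).
For Beta(a, b) with a, b > 1 the mode is (a−1)/(a+b−2) = 12.3/51.3 ≈ 0.240.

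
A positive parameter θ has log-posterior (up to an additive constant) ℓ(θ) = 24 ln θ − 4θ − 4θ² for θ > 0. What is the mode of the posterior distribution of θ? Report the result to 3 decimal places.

θ̂_MAP = 1.500

ℓ'(θ) = 24/θ − 4 − 8θ. Setting this to zero and multiplying by θ: 8θ² + 4θ − 24 = 0.
θ = (−4 + √(4² + 4·8·24)) / (2·8) = (−4 + √784) / 16 = (−4 + 28)/16 = 3/2.
ℓ''(θ) = −24/θ² − 8 < 0, confirming a maximum.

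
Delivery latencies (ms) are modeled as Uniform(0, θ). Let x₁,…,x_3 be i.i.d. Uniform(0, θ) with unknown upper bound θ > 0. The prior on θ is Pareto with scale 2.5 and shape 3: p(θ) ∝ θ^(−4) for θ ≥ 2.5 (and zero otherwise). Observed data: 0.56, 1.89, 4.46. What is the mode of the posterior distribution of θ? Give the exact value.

θ̂_MAP = 4.46

The Uniform(0, θ) likelihood is θ^(−n) for θ ≥ max(xᵢ), zero otherwise. Here max(xᵢ) = 4.46.
Posterior ∝ θ^(−4) · θ^(−3) = θ^(−7) on θ ≥ max(2.5, 4.46) = 4.46.
This density is strictly decreasing in θ, so the posterior mode lies at the lower boundary of the support.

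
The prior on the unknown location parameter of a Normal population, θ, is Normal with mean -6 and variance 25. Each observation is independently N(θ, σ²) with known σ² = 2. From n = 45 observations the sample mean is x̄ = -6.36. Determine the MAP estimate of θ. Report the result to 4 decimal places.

n = 45, x̄ = -6.36.
For a Normal prior and Normal likelihood with known variance, the posterior is Normal; its mode equals its mean, the precision-weighted average.
Prior precision 1/σ₀² = 1/25 = 0.04; data precision n/σ² = 45/2 = 22.5.
θ̂ = (0.04·(-6) + 22.5·(-6.36)) / (0.04 + 22.5) = (-143.34)/22.54 = -7167/1127 ≈ -6.3594.

θ̂_MAP = -6.3594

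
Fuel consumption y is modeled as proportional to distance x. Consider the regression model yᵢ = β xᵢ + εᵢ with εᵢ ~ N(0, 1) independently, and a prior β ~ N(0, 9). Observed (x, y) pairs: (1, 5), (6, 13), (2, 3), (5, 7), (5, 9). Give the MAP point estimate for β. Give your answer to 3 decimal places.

β̂_MAP = 1.855

log p(β | y) = −Σ(yᵢ − βxᵢ)²/(2·1) − β²/(2·9) + const.
Setting the derivative to zero: Σxᵢ(yᵢ − βxᵢ)/1 − β/9 = 0, so β = Σxᵢyᵢ / (Σxᵢ² + σ²/τ²).
Σxᵢyᵢ = 1·5 + 6·13 + 2·3 + 5·7 + 5·9 = 169; Σxᵢ² = 91; σ²/τ² = 1/9.
β̂_MAP = 169 / (91 + 1/9) = 169/(820/9) = 1521/820 ≈ 1.855.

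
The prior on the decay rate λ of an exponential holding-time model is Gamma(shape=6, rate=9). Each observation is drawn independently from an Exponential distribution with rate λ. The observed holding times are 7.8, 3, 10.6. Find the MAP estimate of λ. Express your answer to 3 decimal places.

λ̂_MAP = 0.263

The Exponential(rate=λ) likelihood is ∝ λ^n e^(−λΣtᵢ). Here n = 3 and Σtᵢ = 7.8 + 3 + 10.6 = 21.4.
Posterior ∝ λ^5e^(−9λ) · λ^3e^(−21.4λ) = λ^8e^(−30.4λ), i.e. Gamma(9, 30.4).
Mode = (a−1)/b = 8/30.4 ≈ 0.263.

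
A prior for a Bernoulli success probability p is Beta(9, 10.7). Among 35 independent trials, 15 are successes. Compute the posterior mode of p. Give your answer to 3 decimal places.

p̂_MAP = 0.436

Prior: Beta(9, 10.7).
Data: 15 successes in 35 trials. The binomial likelihood contributes p^15(1−p)^20, so the posterior is Beta(9+15, 10.7+20) = Beta(24, 30.7).
For Beta(a, b) with a, b > 1 the mode is (a−1)/(a+b−2) = 23/52.7 ≈ 0.436.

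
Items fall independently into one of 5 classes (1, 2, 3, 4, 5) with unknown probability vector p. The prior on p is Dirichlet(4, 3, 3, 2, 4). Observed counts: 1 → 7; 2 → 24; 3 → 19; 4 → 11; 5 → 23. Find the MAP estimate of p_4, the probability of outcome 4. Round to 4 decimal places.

MAP estimate: 0.1263

The posterior is Dirichlet(αᵢ + nᵢ) = Dirichlet(11, 27, 22, 13, 27).
For a Dirichlet(a₁,…,a_K) with all aᵢ > 1, the mode has j-th component (aⱼ − 1)/(Σaᵢ − K).
Here Σaᵢ = 100 and K = 5, so p_4 = (13 − 1)/(100 − 5) = 12/95 ≈ 0.1263.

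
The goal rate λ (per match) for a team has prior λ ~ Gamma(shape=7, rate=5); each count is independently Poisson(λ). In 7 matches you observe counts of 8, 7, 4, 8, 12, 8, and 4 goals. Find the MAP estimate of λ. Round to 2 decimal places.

Σxᵢ = 8+7+4+8+12+8+4 = 51, with n = 7.
Posterior ∝ λ^6e^(−5λ) · λ^51e^(−7λ) = λ^57e^(−12λ), i.e. Gamma(shape=58, rate=12).
The mode of a Gamma(a, b) with a ≥ 1 (shape–rate) is (a−1)/b = 57/12 ≈ 4.75.

λ̂_MAP = 4.75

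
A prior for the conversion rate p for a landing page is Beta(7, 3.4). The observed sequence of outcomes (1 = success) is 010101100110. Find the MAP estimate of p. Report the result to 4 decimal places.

p̂_MAP = 0.5882

Prior: Beta(7, 3.4).
Data: 6 successes in 12 trials (from the sequence). The binomial likelihood contributes p^6(1−p)^6, so the posterior is Beta(7+6, 3.4+6) = Beta(13, 9.4).
For Beta(a, b) with a, b > 1 the mode is (a−1)/(a+b−2) = 12/20.4 ≈ 0.5882.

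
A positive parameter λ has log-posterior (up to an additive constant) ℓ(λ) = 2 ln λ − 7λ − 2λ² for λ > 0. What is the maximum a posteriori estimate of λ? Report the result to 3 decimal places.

λ̂_MAP = 0.250

ℓ'(λ) = 2/λ − 7 − 4λ. Setting this to zero and multiplying by λ: 4λ² + 7λ − 2 = 0.
λ = (−7 + √(7² + 4·4·2)) / (2·4) = (−7 + √81) / 8 = (−7 + 9)/8 = 1/4.
ℓ''(λ) = −2/λ² − 4 < 0, confirming a maximum.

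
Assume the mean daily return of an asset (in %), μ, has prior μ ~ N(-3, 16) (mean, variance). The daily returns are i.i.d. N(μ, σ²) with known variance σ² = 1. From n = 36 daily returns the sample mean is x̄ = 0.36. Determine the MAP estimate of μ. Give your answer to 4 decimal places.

μ̂_MAP = 0.3542

n = 36, x̄ = 0.36.
For a Normal prior and Normal likelihood with known variance, the posterior is Normal; its mode equals its mean, the precision-weighted average.
Prior precision 1/σ₀² = 1/16 = 0.0625; data precision n/σ² = 36/1 = 36.
μ̂ = (0.0625·(-3) + 36·0.36) / (0.0625 + 36) = 12.7725/36.0625 = 5109/14425 ≈ 0.3542.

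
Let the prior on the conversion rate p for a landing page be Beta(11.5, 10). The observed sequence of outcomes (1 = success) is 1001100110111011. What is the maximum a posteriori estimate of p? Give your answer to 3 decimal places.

Prior: Beta(11.5, 10).
Data: 10 successes in 16 trials (from the sequence). The binomial likelihood contributes p^10(1−p)^6, so the posterior is Beta(11.5+10, 10+6) = Beta(21.5, 16).
For Beta(a, b) with a, b > 1 the mode is (a−1)/(a+b−2) = 20.5/35.5 ≈ 0.577.

p̂_MAP = 0.577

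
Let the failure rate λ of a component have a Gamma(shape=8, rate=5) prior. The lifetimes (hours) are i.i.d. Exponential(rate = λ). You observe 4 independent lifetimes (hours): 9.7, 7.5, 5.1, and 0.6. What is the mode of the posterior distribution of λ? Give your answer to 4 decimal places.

λ̂_MAP = 0.3943

The Exponential(rate=λ) likelihood is ∝ λ^n e^(−λΣtᵢ). Here n = 4 and Σtᵢ = 9.7 + 7.5 + 5.1 + 0.6 = 22.9.
Posterior ∝ λ^7e^(−5λ) · λ^4e^(−22.9λ) = λ^11e^(−27.9λ), i.e. Gamma(12, 27.9).
Mode = (a−1)/b = 11/27.9 ≈ 0.3943.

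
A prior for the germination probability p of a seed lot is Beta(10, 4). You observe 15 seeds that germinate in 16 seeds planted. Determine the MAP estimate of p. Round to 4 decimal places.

p̂_MAP = 0.8571

Prior: Beta(10, 4).
Data: 15 successes in 16 trials. The binomial likelihood contributes p^15(1−p)^1, so the posterior is Beta(10+15, 4+1) = Beta(25, 5).
For Beta(a, b) with a, b > 1 the mode is (a−1)/(a+b−2) = 24/28 ≈ 0.8571.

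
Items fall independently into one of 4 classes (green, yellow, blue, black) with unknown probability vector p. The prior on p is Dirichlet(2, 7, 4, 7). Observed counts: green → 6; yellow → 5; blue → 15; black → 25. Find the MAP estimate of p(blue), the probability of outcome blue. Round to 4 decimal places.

The posterior is Dirichlet(αᵢ + nᵢ) = Dirichlet(8, 12, 19, 32).
For a Dirichlet(a₁,…,a_K) with all aᵢ > 1, the mode has j-th component (aⱼ − 1)/(Σaᵢ − K).
Here Σaᵢ = 71 and K = 4, so p(blue) = (19 − 1)/(71 − 4) = 18/67 ≈ 0.2687.

MAP estimate of p(blue) = 0.2687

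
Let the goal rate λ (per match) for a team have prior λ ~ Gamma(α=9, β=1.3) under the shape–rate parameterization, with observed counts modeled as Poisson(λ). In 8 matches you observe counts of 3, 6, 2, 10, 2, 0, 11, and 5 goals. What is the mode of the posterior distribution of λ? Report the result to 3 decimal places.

λ̂_MAP = 5.054

Σxᵢ = 3+6+2+10+2+0+11+5 = 39, with n = 8.
Posterior ∝ λ^8e^(−1.3λ) · λ^39e^(−8λ) = λ^47e^(−9.3λ), i.e. Gamma(shape=48, rate=9.3).
The mode of a Gamma(a, b) with a ≥ 1 (shape–rate) is (a−1)/b = 47/9.3 ≈ 5.054.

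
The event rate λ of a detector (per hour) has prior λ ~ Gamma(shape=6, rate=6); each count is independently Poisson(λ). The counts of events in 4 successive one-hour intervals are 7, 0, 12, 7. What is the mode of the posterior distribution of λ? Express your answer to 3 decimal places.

Σxᵢ = 7+0+12+7 = 26, with n = 4.
Posterior ∝ λ^5e^(−6λ) · λ^26e^(−4λ) = λ^31e^(−10λ), i.e. Gamma(shape=32, rate=10).
The mode of a Gamma(a, b) with a ≥ 1 (shape–rate) is (a−1)/b = 31/10 ≈ 3.100.

λ̂_MAP = 3.100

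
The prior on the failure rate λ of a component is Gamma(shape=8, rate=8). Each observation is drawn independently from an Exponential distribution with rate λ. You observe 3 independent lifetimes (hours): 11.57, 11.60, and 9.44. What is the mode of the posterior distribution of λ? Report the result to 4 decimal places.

The Exponential(rate=λ) likelihood is ∝ λ^n e^(−λΣtᵢ). Here n = 3 and Σtᵢ = 11.57 + 11.60 + 9.44 = 32.61.
Posterior ∝ λ^7e^(−8λ) · λ^3e^(−32.61λ) = λ^10e^(−40.61λ), i.e. Gamma(11, 40.61).
Mode = (a−1)/b = 10/40.61 ≈ 0.2462.

λ̂_MAP = 0.2462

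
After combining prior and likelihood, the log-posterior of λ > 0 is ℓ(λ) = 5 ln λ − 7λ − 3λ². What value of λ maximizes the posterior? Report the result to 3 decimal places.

λ̂_MAP = 0.500

ℓ'(λ) = 5/λ − 7 − 6λ. Setting this to zero and multiplying by λ: 6λ² + 7λ − 5 = 0.
λ = (−7 + √(7² + 4·6·5)) / (2·6) = (−7 + √169) / 12 = (−7 + 13)/12 = 1/2.
ℓ''(λ) = −5/λ² − 6 < 0, confirming a maximum.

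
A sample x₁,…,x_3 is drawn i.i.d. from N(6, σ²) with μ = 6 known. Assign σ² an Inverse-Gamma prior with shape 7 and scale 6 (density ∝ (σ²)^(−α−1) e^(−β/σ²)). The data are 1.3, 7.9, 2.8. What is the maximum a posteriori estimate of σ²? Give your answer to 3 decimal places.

Sum of squared deviations about the known mean: SS = (1.3−6)² + (7.9−6)² + (2.8−6)² = 35.94.
The Normal likelihood contributes (σ²)^(−n/2) exp(−SS/(2σ²)), so the posterior is Inverse-Gamma(α + n/2, β + SS/2) = Inverse-Gamma(8.5, 23.97).
The mode of Inverse-Gamma(a, b) is b/(a+1) = 23.97/9.5 ≈ 2.523.

σ̂²_MAP = 2.523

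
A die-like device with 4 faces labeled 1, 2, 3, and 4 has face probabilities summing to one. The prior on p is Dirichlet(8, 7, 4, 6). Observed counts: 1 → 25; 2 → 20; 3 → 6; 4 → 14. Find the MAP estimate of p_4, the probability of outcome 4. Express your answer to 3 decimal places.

The posterior is Dirichlet(αᵢ + nᵢ) = Dirichlet(33, 27, 10, 20).
For a Dirichlet(a₁,…,a_K) with all aᵢ > 1, the mode has j-th component (aⱼ − 1)/(Σaᵢ − K).
Here Σaᵢ = 90 and K = 4, so p_4 = (20 − 1)/(90 − 4) = 19/86 ≈ 0.221.

MAP estimate: 0.221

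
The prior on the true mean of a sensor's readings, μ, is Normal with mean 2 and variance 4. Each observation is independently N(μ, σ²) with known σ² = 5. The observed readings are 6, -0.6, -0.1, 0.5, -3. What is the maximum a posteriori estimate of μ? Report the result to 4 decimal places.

μ̂_MAP = 0.8480

n = 5; x̄ = (6 + (-0.6) + (-0.1) + 0.5 + (-3))/5 = 2.8/5 = 0.56.
For a Normal prior and Normal likelihood with known variance, the posterior is Normal; its mode equals its mean, the precision-weighted average.
Prior precision 1/σ₀² = 1/4 = 0.25; data precision n/σ² = 5/5 = 1.
μ̂ = (0.25·2 + 1·0.56) / (0.25 + 1) = 1.06/1.25 = 0.8480.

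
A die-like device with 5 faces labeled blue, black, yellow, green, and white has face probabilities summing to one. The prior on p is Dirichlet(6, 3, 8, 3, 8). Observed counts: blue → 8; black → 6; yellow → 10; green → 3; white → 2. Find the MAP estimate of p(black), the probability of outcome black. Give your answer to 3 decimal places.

The posterior is Dirichlet(αᵢ + nᵢ) = Dirichlet(14, 9, 18, 6, 10).
For a Dirichlet(a₁,…,a_K) with all aᵢ > 1, the mode has j-th component (aⱼ − 1)/(Σaᵢ − K).
Here Σaᵢ = 57 and K = 5, so p(black) = (9 − 1)/(57 − 5) = 8/52 ≈ 0.154.

MAP estimate of p(black) = 0.154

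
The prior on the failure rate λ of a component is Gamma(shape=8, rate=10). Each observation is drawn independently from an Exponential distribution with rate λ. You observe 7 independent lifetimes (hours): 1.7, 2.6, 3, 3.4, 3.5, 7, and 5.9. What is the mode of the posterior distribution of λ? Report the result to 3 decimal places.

λ̂_MAP = 0.377

The Exponential(rate=λ) likelihood is ∝ λ^n e^(−λΣtᵢ). Here n = 7 and Σtᵢ = 1.7 + 2.6 + 3 + 3.4 + 3.5 + 7 + 5.9 = 27.1.
Posterior ∝ λ^7e^(−10λ) · λ^7e^(−27.1λ) = λ^14e^(−37.1λ), i.e. Gamma(15, 37.1).
Mode = (a−1)/b = 14/37.1 ≈ 0.377.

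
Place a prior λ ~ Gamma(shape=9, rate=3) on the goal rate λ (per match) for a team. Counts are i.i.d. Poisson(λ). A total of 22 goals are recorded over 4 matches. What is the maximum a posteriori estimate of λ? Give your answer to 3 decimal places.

Σxᵢ = 22, n = 4.
Posterior ∝ λ^8e^(−3λ) · λ^22e^(−4λ) = λ^30e^(−7λ), i.e. Gamma(shape=31, rate=7).
The mode of a Gamma(a, b) with a ≥ 1 (shape–rate) is (a−1)/b = 30/7 ≈ 4.286.

λ̂_MAP = 4.286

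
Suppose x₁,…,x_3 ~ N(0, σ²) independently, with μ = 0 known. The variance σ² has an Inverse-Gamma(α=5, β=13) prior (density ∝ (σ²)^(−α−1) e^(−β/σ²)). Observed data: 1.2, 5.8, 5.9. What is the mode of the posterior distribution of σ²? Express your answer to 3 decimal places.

σ̂²_MAP = 6.393

Sum of squared deviations about the known mean: SS = (1.2−0)² + (5.8−0)² + (5.9−0)² = 69.89.
The Normal likelihood contributes (σ²)^(−n/2) exp(−SS/(2σ²)), so the posterior is Inverse-Gamma(α + n/2, β + SS/2) = Inverse-Gamma(6.5, 47.945).
The mode of Inverse-Gamma(a, b) is b/(a+1) = 47.945/7.5 ≈ 6.393.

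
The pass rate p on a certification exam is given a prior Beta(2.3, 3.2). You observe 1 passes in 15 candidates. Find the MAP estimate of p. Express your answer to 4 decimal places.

p̂_MAP = 0.1243

Prior: Beta(2.3, 3.2).
Data: 1 success in 15 trials. The binomial likelihood contributes p(1−p)^14, so the posterior is Beta(2.3+1, 3.2+14) = Beta(3.3, 17.2).
For Beta(a, b) with a, b > 1 the mode is (a−1)/(a+b−2) = 2.3/18.5 ≈ 0.1243.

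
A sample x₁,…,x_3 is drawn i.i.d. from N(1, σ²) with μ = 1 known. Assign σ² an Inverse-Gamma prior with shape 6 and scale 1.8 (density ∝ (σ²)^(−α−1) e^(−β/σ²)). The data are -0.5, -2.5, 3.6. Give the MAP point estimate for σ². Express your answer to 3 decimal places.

σ̂²_MAP = 1.462

Sum of squared deviations about the known mean: SS = (-0.5−1)² + (-2.5−1)² + (3.6−1)² = 21.26.
The Normal likelihood contributes (σ²)^(−n/2) exp(−SS/(2σ²)), so the posterior is Inverse-Gamma(α + n/2, β + SS/2) = Inverse-Gamma(7.5, 12.43).
The mode of Inverse-Gamma(a, b) is b/(a+1) = 12.43/8.5 ≈ 1.462.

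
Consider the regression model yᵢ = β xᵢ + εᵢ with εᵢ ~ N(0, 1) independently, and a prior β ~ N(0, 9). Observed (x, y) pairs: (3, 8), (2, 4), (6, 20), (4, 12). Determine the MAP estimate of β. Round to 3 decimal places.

β̂_MAP = 3.072

log p(β | y) = −Σ(yᵢ − βxᵢ)²/(2·1) − β²/(2·9) + const.
Setting the derivative to zero: Σxᵢ(yᵢ − βxᵢ)/1 − β/9 = 0, so β = Σxᵢyᵢ / (Σxᵢ² + σ²/τ²).
Σxᵢyᵢ = 3·8 + 2·4 + 6·20 + 4·12 = 200; Σxᵢ² = 65; σ²/τ² = 1/9.
β̂_MAP = 200 / (65 + 1/9) = 200/(586/9) = 900/293 ≈ 3.072.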